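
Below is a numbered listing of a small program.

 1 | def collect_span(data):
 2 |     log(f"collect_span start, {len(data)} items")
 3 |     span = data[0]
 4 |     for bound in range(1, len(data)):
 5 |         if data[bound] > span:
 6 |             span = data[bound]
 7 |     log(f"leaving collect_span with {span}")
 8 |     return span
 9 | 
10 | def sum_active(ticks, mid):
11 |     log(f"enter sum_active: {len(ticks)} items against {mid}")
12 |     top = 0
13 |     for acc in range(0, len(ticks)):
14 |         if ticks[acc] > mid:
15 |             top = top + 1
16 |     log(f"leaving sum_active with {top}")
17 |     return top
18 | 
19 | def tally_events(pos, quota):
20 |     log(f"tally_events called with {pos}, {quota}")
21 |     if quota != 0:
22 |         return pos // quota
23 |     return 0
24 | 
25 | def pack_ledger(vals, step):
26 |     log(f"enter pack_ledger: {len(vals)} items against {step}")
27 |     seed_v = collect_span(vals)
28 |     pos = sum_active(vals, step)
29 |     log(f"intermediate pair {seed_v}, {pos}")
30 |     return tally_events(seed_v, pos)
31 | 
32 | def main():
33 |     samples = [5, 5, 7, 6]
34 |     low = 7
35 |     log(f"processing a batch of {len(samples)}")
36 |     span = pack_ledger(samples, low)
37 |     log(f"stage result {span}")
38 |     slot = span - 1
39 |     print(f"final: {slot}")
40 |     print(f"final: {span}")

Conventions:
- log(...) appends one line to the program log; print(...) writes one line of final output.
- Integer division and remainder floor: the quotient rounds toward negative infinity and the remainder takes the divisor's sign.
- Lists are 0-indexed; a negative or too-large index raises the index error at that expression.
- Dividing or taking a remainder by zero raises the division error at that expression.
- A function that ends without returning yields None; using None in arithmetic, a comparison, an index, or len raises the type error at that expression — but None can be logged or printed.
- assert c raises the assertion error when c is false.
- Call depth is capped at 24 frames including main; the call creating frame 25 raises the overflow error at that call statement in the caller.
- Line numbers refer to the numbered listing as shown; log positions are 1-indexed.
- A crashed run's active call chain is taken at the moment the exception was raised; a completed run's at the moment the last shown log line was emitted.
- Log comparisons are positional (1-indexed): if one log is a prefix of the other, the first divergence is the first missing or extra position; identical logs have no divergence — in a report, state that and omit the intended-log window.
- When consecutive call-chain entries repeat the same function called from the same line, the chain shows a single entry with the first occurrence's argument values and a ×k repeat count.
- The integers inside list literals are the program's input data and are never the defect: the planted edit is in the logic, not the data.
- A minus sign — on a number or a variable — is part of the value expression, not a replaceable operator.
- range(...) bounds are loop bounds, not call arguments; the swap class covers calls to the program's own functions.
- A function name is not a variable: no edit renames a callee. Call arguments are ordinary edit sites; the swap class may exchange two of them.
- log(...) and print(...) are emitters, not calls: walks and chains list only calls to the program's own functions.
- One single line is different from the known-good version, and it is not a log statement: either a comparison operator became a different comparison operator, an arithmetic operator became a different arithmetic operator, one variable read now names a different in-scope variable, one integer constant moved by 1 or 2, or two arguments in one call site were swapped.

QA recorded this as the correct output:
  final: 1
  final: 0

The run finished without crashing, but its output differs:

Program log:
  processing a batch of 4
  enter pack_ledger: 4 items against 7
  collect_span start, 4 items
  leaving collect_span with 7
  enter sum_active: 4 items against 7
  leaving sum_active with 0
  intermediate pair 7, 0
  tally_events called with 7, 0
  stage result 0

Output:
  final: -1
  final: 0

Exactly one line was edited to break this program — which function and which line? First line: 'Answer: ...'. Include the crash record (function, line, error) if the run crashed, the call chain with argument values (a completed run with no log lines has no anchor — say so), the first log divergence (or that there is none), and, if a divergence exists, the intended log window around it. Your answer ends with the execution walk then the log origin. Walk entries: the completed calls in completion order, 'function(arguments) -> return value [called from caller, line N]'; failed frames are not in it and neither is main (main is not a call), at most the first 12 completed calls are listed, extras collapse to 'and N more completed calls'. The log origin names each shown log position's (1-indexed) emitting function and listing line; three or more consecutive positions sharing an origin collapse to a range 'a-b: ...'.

Answer: the defect is in main at line 38.
Core observation: Nothing in the log betrays the bug — only the output does.
Call chain: main.
First divergence: there is none — every log position agrees.
Execution walk:
  collect_span([5, 5, 7, 6]) -> 7  [called from pack_ledger, line 27]
  sum_active([5, 5, 7, 6], 7) -> 0  [called from pack_ledger, line 28]
  tally_events(7, 0) -> 0  [called from pack_ledger, line 30]
  pack_ledger([5, 5, 7, 6], 7) -> 0  [called from main, line 36]
Log origins:
  1: logged in main at line 35
  2: logged in pack_ledger at line 26
  3: logged in collect_span at line 2
  4: logged in collect_span at line 7
  5: logged in sum_active at line 11
  6: logged in sum_active at line 16
  7: logged in pack_ledger at line 29
  8: logged in tally_events at line 20
  9: logged in main at line 37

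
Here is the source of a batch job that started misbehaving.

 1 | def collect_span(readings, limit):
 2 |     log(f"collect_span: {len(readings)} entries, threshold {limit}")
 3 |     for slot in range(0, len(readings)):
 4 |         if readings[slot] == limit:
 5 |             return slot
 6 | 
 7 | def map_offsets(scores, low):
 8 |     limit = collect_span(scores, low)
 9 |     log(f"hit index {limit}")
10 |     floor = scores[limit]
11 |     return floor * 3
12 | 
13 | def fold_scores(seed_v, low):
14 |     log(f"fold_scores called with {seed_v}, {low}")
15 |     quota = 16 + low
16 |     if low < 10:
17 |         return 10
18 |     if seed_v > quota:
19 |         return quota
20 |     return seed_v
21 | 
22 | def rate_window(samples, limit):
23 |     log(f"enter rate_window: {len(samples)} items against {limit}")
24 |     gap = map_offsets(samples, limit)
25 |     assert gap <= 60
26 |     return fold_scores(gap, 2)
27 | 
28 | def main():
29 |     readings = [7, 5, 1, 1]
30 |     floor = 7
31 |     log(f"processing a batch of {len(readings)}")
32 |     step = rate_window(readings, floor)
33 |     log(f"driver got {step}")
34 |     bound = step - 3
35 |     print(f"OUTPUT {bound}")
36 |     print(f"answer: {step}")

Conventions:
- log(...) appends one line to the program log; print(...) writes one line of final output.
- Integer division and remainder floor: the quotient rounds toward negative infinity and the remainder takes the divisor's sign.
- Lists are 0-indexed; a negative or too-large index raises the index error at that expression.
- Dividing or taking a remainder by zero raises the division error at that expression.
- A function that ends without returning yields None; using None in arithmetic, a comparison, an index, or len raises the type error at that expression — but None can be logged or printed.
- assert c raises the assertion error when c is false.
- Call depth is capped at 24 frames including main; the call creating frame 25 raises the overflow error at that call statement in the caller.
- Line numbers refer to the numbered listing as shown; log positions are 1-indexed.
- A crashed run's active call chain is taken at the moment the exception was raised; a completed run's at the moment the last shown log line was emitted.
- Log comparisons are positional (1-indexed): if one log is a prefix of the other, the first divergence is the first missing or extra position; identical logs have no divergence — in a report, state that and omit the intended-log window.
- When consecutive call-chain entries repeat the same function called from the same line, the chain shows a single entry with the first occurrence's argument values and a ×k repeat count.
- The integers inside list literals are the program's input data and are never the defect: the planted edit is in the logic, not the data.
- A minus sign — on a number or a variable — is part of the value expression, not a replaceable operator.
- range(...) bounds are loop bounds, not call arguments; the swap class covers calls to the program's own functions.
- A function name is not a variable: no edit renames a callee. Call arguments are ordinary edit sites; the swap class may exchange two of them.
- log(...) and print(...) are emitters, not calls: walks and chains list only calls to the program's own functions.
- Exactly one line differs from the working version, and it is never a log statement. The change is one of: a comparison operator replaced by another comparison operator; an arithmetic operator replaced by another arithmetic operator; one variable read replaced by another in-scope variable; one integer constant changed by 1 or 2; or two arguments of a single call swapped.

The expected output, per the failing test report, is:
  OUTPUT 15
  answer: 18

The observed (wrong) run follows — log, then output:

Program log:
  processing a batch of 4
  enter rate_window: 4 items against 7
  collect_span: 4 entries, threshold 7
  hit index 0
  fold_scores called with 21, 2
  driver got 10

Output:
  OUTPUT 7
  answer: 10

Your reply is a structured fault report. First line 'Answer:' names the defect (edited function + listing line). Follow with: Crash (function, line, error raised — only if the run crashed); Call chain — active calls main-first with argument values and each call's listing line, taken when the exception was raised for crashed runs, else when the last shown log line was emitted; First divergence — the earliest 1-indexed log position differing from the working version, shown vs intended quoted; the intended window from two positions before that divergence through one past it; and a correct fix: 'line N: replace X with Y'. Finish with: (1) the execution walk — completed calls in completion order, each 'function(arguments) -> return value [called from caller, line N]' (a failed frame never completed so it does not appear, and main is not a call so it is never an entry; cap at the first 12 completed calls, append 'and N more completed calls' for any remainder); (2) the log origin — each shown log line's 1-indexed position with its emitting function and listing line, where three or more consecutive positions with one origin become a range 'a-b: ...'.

Answer: the defect is in fold_scores at line 16.
Core observation: Everything matches until log position 6, which reads 'driver got 10' in place of 'driver got 18'.
Call chain: main.
First divergence: at position 6 the run shows 'driver got 10' where the working version logs 'driver got 18'.
Intended log window:
  4: hit index 0
  5: fold_scores called with 21, 2
  6: driver got 18
Execution walk:
  collect_span([7, 5, 1, 1], 7) -> 0  [called from map_offsets, line 8]
  map_offsets([7, 5, 1, 1], 7) -> 21  [called from rate_window, line 24]
  fold_scores(21, 2) -> 10  [called from rate_window, line 26]
  rate_window([7, 5, 1, 1], 7) -> 10  [called from main, line 32]
Log origins:
  1: from main, line 31
  2: from rate_window, line 23
  3: from collect_span, line 2
  4: from map_offsets, line 9
  5: from fold_scores, line 14
  6: from main, line 33
A correct fix: line 16: replace `low` with `seed_v`.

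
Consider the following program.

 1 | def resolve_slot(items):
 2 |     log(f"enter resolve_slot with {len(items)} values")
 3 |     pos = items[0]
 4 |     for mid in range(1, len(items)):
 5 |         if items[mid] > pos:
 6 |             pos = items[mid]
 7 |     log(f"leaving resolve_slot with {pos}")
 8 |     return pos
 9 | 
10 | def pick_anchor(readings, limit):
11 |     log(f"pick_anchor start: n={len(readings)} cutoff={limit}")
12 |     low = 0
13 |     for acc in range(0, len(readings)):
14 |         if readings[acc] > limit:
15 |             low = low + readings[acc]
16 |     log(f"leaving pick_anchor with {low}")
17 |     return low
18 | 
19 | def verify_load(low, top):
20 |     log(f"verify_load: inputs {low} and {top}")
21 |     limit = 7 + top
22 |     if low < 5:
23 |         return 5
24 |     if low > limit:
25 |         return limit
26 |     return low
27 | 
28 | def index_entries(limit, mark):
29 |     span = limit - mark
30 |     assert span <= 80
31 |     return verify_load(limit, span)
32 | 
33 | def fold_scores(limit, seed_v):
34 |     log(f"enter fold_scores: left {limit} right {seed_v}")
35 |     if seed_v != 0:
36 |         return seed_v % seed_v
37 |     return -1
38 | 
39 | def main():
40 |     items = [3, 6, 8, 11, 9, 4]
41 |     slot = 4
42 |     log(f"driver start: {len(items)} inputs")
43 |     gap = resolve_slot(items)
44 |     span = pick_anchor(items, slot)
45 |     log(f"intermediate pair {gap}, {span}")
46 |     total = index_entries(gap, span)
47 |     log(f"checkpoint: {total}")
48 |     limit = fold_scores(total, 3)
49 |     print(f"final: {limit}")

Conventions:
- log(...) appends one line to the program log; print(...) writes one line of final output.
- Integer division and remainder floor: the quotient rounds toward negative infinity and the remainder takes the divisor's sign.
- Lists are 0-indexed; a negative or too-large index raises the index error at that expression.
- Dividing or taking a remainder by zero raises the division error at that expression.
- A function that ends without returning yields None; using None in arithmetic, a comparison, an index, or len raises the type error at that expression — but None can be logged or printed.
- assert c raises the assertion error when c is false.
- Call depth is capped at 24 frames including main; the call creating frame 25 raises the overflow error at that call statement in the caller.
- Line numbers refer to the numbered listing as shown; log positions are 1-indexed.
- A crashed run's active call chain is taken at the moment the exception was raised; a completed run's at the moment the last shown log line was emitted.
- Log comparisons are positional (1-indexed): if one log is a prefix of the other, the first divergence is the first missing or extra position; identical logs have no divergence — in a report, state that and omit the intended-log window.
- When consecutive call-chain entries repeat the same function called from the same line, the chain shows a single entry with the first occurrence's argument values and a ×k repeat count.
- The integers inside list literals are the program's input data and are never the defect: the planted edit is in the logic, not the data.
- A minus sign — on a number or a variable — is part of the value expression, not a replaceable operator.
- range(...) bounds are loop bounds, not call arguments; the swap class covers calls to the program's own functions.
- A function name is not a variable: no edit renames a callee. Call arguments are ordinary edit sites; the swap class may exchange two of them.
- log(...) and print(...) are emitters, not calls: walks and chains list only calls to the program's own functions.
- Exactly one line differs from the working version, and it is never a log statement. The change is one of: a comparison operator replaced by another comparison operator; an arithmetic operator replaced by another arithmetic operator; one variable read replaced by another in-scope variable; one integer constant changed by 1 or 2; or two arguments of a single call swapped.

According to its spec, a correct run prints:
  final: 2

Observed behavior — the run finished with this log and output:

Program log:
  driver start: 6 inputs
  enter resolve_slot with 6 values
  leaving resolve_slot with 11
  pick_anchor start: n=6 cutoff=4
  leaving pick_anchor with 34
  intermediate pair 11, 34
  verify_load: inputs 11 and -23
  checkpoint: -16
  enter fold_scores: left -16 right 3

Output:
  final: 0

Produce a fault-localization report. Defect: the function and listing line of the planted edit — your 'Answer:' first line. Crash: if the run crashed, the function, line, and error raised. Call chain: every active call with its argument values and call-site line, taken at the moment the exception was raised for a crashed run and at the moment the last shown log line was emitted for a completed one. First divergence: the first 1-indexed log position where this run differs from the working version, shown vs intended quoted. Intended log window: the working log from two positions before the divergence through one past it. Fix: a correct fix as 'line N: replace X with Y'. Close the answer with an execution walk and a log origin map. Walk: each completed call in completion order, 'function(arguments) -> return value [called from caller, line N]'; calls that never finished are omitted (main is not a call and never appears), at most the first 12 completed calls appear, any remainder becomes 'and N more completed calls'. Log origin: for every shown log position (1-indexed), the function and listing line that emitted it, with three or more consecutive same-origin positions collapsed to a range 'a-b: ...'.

Answer: the defect is in fold_scores at line 36.
Core observation: No log line changed; the fault shows up purely in the output.
Call chain: main -> fold_scores(-16, 3) (called at line 48).
First divergence: none (the log streams are identical).
Execution walk:
  resolve_slot([3, 6, 8, 11, 9, 4]) -> 11  [called from main, line 43]
  pick_anchor([3, 6, 8, 11, 9, 4], 4) -> 34  [called from main, line 44]
  verify_load(11, -23) -> -16  [called from index_entries, line 31]
  index_entries(11, 34) -> -16  [called from main, line 46]
  fold_scores(-16, 3) -> 0  [called from main, line 48]
Origin of each log line:
  1 — main, line 42
  2 — resolve_slot, line 2
  3 — resolve_slot, line 7
  4 — pick_anchor, line 11
  5 — pick_anchor, line 16
  6 — main, line 45
  7 — verify_load, line 20
  8 — main, line 47
  9 — fold_scores, line 34
A correct fix: line 36: replace `seed_v % seed_v` with `limit % seed_v`.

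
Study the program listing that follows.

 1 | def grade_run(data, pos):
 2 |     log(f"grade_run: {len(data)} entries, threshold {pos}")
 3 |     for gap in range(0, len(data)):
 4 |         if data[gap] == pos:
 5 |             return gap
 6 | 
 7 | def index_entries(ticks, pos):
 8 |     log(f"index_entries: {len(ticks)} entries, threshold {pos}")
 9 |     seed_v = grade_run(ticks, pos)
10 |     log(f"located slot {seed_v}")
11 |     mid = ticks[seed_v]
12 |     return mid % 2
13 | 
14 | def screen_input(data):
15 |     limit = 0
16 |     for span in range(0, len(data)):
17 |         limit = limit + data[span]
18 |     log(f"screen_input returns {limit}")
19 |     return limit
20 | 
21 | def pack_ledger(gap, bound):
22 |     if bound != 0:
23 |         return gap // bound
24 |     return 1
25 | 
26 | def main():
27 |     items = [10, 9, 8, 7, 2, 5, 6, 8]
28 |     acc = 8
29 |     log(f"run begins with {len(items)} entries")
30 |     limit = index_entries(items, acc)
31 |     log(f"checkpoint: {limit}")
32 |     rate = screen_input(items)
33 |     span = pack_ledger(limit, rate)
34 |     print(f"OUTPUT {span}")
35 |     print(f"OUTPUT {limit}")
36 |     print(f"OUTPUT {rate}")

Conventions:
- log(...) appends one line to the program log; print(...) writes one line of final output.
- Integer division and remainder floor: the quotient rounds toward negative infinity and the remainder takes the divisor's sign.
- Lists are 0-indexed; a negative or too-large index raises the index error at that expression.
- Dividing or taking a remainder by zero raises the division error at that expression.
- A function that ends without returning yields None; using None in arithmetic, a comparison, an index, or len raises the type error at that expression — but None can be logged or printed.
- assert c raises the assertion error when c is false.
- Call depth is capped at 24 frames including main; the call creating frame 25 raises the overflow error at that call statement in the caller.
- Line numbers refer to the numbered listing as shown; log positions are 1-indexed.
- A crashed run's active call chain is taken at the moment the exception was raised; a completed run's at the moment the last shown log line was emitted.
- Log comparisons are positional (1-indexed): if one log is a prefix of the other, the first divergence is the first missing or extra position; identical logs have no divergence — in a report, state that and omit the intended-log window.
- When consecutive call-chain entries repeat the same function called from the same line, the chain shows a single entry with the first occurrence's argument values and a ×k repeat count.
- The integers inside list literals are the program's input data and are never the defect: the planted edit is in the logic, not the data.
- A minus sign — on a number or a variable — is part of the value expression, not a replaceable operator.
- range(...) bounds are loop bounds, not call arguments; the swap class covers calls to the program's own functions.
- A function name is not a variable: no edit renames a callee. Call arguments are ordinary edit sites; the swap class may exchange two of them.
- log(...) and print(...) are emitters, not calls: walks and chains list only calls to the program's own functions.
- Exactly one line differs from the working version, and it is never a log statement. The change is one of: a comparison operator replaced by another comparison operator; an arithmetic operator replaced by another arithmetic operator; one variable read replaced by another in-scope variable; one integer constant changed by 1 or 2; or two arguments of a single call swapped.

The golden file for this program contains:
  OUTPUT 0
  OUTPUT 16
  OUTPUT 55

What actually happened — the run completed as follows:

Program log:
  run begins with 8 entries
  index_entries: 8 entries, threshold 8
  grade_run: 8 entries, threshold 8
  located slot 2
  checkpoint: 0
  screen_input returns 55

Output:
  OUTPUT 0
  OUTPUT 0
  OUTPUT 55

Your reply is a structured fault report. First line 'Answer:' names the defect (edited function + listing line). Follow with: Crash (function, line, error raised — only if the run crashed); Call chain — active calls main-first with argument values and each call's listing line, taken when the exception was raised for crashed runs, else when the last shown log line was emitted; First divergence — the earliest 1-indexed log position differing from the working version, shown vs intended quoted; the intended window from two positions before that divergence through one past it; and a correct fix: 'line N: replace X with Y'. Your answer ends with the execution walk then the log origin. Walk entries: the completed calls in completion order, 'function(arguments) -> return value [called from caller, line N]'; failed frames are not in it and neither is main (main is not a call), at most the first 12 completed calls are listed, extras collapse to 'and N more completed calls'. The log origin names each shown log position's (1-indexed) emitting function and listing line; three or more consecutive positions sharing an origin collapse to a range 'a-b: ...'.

Answer: the defect is in index_entries at line 12.
The tell: Log line 5 is where behavior first shows: 'checkpoint: 0' appears instead of 'checkpoint: 16'.
Call chain: main -> screen_input([10, 9, 8, 7, 2, 5, 6, 8]) (called at line 32).
First divergence: at position 5 the run shows 'checkpoint: 0' where the working version logs 'checkpoint: 16'.
Intended log window:
  3: grade_run: 8 entries, threshold 8
  4: located slot 2
  5: checkpoint: 16
  6: screen_input returns 55
Execution walk:
  grade_run([10, 9, 8, 7, 2, 5, 6, 8], 8) -> 2  [called from index_entries, line 9]
  index_entries([10, 9, 8, 7, 2, 5, 6, 8], 8) -> 0  [called from main, line 30]
  screen_input([10, 9, 8, 7, 2, 5, 6, 8]) -> 55  [called from main, line 32]
  pack_ledger(0, 55) -> 0  [called from main, line 33]
Log origin:
  1 — main, line 29
  2 — index_entries, line 8
  3 — grade_run, line 2
  4 — index_entries, line 10
  5 — main, line 31
  6 — screen_input, line 18
A correct fix: line 12: replace `%` with `*`.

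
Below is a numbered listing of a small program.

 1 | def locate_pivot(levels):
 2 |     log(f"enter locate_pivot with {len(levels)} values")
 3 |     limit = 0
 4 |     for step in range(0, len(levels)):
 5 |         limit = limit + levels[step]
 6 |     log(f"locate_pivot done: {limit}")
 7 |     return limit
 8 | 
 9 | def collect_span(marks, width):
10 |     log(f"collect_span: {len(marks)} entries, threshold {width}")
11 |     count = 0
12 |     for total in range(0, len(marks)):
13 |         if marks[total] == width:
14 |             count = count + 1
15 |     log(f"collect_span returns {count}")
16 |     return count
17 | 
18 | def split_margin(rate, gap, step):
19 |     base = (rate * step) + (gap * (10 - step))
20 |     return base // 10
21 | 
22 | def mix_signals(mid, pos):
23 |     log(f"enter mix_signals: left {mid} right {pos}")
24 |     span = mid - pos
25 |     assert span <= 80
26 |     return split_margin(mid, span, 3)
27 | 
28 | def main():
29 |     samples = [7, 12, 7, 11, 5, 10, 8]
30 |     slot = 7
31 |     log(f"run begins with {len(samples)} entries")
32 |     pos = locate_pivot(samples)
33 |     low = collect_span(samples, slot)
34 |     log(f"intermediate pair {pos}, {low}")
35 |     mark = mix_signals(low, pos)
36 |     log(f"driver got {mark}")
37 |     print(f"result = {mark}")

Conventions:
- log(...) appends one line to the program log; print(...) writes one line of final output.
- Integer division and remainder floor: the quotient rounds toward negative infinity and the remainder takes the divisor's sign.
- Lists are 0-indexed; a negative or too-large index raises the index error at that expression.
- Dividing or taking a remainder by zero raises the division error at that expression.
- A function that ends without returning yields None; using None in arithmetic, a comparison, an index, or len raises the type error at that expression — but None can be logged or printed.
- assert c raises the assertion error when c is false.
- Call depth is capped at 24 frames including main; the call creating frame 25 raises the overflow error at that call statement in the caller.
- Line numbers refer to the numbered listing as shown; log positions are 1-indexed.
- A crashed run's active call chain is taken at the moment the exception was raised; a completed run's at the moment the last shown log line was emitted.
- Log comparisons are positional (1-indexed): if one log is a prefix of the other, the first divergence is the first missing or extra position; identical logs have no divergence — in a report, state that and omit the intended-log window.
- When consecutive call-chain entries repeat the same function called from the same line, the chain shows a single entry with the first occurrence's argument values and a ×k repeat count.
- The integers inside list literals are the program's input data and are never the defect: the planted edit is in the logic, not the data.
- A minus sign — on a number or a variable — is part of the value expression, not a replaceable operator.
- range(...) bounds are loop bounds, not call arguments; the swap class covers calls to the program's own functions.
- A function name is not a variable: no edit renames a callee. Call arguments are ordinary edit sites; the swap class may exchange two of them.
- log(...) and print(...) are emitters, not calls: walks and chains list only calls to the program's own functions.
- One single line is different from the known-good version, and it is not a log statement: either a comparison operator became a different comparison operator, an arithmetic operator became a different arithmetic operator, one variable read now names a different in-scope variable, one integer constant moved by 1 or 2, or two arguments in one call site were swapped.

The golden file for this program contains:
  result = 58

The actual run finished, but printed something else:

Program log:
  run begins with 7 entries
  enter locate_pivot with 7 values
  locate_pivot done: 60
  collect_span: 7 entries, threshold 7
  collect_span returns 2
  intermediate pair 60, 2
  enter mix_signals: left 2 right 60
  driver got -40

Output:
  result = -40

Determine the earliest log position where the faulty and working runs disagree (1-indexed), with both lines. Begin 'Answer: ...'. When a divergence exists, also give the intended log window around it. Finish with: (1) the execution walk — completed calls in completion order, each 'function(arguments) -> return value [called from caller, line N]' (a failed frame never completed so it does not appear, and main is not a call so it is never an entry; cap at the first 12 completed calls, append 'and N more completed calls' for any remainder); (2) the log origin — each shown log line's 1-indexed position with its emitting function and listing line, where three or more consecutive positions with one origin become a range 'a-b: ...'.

Answer: position 7; shown 'enter mix_signals: left 2 right 60' vs intended 'enter mix_signals: left 60 right 2'.
Intended log window:
  5: collect_span returns 2
  6: intermediate pair 60, 2
  7: enter mix_signals: left 60 right 2
  8: driver got 58
Execution walk:
  locate_pivot([7, 12, 7, 11, 5, 10, 8]) -> 60  [called from main, line 32]
  collect_span([7, 12, 7, 11, 5, 10, 8], 7) -> 2  [called from main, line 33]
  split_margin(2, -58, 3) -> -40  [called from mix_signals, line 26]
  mix_signals(2, 60) -> -40  [called from main, line 35]
Log line origins:
  1: from main, line 31
  2: from locate_pivot, line 2
  3: from locate_pivot, line 6
  4: from collect_span, line 10
  5: from collect_span, line 15
  6: from main, line 34
  7: from mix_signals, line 23
  8: from main, line 36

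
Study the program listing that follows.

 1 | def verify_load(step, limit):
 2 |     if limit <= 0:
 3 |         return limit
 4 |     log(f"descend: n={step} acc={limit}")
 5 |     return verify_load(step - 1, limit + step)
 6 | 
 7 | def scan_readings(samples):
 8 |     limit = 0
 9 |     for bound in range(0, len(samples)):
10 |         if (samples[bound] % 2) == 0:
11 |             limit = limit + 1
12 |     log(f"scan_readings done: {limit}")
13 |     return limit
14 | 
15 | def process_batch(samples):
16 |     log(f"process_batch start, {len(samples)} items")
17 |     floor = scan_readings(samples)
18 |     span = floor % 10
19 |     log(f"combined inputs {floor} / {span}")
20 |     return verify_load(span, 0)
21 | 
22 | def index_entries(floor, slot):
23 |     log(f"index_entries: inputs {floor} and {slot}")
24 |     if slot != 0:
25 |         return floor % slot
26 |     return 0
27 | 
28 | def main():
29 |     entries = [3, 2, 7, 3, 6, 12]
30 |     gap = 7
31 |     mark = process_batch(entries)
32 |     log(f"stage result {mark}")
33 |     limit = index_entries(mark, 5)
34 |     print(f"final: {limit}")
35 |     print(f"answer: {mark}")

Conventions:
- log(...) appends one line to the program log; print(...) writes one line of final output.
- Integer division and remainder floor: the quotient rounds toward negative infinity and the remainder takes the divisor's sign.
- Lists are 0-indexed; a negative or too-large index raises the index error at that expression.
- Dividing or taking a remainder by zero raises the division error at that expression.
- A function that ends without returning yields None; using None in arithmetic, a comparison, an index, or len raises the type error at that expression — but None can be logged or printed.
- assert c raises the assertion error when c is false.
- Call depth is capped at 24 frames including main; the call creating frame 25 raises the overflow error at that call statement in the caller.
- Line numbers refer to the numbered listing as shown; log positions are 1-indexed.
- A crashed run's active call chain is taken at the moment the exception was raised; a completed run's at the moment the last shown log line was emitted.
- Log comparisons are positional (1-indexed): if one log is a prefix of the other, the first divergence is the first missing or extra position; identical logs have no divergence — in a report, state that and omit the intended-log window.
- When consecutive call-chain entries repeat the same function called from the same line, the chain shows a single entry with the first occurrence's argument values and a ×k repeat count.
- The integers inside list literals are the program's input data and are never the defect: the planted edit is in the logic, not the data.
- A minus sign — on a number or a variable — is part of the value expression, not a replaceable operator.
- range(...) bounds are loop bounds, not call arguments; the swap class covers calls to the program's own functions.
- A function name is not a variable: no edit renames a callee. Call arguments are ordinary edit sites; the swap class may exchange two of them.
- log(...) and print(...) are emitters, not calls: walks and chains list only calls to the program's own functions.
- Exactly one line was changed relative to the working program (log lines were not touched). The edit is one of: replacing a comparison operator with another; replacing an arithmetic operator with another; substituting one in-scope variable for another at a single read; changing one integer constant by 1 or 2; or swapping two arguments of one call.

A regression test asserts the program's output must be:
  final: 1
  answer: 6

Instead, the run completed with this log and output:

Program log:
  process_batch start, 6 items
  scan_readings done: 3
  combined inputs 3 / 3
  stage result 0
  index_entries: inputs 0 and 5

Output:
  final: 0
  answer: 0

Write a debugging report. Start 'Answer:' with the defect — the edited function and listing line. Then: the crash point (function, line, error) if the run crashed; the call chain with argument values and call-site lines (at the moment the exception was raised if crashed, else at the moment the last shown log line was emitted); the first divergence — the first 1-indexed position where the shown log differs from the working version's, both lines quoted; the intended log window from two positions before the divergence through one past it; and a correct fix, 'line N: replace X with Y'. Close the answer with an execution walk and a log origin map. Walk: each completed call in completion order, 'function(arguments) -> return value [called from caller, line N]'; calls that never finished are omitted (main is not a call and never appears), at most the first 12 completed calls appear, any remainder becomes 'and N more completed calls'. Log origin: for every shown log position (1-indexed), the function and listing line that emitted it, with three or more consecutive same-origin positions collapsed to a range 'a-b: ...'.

Answer: the defect is in verify_load at line 2.
Key observation: Position 4 is the first bad log line: 'stage result 0' should read 'descend: n=3 acc=0'.
Call chain: main -> index_entries(0, 5) (called at line 33).
First divergence: at position 4 the run shows 'stage result 0' where the working version logs 'descend: n=3 acc=0'.
Intended log window:
  2: scan_readings done: 3
  3: combined inputs 3 / 3
  4: descend: n=3 acc=0
  5: descend: n=2 acc=3
Execution walk:
  scan_readings([3, 2, 7, 3, 6, 12]) -> 3  [called from process_batch, line 17]
  verify_load(3, 0) -> 0  [called from process_batch, line 20]
  process_batch([3, 2, 7, 3, 6, 12]) -> 0  [called from main, line 31]
  index_entries(0, 5) -> 0  [called from main, line 33]
Log line origins:
  1: logged in process_batch at line 16
  2: logged in scan_readings at line 12
  3: logged in process_batch at line 19
  4: logged in main at line 32
  5: logged in index_entries at line 23
A correct fix: line 2: replace `limit` with `step`.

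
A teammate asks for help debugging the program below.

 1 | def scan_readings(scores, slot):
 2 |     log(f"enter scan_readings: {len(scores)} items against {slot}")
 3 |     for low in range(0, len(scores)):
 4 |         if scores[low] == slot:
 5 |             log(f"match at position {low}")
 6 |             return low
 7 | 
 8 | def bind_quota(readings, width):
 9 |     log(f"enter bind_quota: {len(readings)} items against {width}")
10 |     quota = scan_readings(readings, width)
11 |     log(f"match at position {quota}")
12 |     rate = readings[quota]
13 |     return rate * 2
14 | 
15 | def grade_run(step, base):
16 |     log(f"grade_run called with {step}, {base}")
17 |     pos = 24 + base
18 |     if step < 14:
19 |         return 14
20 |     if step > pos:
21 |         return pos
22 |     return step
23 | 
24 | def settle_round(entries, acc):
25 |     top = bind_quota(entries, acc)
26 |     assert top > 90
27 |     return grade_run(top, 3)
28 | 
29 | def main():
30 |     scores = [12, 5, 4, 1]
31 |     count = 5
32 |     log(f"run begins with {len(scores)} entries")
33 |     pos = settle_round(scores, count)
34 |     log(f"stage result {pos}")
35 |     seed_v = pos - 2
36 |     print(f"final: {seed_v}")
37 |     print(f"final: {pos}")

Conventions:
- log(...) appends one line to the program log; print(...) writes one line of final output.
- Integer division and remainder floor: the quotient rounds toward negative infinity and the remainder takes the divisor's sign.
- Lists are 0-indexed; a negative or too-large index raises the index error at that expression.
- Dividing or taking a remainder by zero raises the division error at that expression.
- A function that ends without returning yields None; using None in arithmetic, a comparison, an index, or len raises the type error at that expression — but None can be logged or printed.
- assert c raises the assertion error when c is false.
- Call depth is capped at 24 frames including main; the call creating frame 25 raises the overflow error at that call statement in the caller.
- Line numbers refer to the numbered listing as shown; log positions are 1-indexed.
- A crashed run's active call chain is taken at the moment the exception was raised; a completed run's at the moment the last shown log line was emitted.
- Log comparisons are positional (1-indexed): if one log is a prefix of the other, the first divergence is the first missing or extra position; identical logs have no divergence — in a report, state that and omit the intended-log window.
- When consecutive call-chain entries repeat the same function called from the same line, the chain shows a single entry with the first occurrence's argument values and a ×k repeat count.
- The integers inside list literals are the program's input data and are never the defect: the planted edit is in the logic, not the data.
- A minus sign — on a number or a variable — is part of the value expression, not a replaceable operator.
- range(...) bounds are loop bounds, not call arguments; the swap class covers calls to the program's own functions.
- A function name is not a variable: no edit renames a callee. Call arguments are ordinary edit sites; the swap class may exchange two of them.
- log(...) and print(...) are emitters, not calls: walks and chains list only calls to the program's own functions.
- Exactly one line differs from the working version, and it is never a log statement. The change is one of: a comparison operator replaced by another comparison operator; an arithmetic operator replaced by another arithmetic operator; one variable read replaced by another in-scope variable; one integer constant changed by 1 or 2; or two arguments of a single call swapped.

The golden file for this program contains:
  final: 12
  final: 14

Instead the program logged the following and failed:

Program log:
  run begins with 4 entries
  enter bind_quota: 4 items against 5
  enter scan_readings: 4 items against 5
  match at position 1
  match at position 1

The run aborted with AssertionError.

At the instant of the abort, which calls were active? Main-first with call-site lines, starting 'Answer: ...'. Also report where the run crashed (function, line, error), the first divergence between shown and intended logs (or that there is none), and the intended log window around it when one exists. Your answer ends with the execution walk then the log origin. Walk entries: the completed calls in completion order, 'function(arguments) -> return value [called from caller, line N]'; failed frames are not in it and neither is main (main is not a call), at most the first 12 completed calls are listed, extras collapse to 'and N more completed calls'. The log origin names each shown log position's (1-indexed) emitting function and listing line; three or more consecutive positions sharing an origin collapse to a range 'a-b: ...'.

Answer: main -> settle_round (called at line 33).
Key fact: Only 5 log lines were emitted before the run died; the intended continuation was 'grade_run called with 10, 3'.
Crash: settle_round, line 26, AssertionError.
First divergence: position 6 (shown log ended at 5 lines; the working version continues: 'grade_run called with 10, 3').
Intended log window:
  4: match at position 1
  5: match at position 1
  6: grade_run called with 10, 3
  7: stage result 14
Execution walk:
  scan_readings([12, 5, 4, 1], 5) -> 1  [called from bind_quota, line 10]
  bind_quota([12, 5, 4, 1], 5) -> 10  [called from settle_round, line 25]
Origin of each log line:
  1 — main, line 32
  2 — bind_quota, line 9
  3 — scan_readings, line 2
  4 — scan_readings, line 5
  5 — bind_quota, line 11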